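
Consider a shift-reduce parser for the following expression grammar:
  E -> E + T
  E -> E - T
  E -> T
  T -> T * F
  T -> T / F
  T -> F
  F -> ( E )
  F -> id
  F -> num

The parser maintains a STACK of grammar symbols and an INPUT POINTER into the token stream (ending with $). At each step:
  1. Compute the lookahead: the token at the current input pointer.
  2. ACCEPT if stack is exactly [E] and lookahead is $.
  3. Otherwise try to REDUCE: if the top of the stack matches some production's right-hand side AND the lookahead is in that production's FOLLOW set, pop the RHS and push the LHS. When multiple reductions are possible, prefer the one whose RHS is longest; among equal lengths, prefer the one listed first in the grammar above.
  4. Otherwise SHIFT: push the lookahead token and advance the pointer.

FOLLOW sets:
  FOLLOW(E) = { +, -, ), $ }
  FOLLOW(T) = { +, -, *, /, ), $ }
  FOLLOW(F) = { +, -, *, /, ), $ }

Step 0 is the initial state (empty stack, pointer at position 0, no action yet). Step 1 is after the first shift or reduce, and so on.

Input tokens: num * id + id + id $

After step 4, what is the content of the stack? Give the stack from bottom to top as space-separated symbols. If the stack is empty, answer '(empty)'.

Answer: T *

Derivation:
Step 1: shift num. Stack=[num] ptr=1 lookahead=* remaining=[* id + id + id $]
Step 2: reduce F->num. Stack=[F] ptr=1 lookahead=* remaining=[* id + id + id $]
Step 3: reduce T->F. Stack=[T] ptr=1 lookahead=* remaining=[* id + id + id $]
Step 4: shift *. Stack=[T *] ptr=2 lookahead=id remaining=[id + id + id $]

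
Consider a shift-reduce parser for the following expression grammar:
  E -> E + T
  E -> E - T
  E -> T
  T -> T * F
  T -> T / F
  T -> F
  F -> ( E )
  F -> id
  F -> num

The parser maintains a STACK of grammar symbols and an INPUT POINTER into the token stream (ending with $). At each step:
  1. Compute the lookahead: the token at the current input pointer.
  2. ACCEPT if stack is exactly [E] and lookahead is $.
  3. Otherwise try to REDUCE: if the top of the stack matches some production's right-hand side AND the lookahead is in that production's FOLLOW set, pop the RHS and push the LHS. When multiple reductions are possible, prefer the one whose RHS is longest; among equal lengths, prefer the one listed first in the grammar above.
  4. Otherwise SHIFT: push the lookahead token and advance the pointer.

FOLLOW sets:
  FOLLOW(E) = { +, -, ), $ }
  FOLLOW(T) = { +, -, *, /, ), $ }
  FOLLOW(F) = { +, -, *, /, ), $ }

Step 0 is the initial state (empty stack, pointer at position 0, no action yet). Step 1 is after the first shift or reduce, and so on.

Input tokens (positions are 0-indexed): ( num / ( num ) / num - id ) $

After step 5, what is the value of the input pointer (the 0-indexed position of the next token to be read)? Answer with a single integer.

Step 1: shift (. Stack=[(] ptr=1 lookahead=num remaining=[num / ( num ) / num - id ) $]
Step 2: shift num. Stack=[( num] ptr=2 lookahead=/ remaining=[/ ( num ) / num - id ) $]
Step 3: reduce F->num. Stack=[( F] ptr=2 lookahead=/ remaining=[/ ( num ) / num - id ) $]
Step 4: reduce T->F. Stack=[( T] ptr=2 lookahead=/ remaining=[/ ( num ) / num - id ) $]
Step 5: shift /. Stack=[( T /] ptr=3 lookahead=( remaining=[( num ) / num - id ) $]

Answer: 3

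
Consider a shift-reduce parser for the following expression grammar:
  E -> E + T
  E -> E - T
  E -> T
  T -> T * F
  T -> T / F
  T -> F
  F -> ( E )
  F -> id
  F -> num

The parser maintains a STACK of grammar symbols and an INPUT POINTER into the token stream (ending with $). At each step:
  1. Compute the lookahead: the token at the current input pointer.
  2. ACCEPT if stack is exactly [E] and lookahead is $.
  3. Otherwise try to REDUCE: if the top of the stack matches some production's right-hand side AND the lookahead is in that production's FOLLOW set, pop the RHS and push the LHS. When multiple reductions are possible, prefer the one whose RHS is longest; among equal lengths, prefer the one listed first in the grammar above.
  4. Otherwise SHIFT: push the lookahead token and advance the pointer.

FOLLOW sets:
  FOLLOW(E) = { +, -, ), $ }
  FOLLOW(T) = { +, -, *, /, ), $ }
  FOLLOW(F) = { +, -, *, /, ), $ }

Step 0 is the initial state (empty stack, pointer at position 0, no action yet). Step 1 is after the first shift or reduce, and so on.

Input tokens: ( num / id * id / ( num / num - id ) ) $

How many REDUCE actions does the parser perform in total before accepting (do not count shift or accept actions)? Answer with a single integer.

Answer: 20

Derivation:
Step 1: shift (. Stack=[(] ptr=1 lookahead=num remaining=[num / id * id / ( num / num - id ) ) $]
Step 2: shift num. Stack=[( num] ptr=2 lookahead=/ remaining=[/ id * id / ( num / num - id ) ) $]
Step 3: reduce F->num. Stack=[( F] ptr=2 lookahead=/ remaining=[/ id * id / ( num / num - id ) ) $]
Step 4: reduce T->F. Stack=[( T] ptr=2 lookahead=/ remaining=[/ id * id / ( num / num - id ) ) $]
Step 5: shift /. Stack=[( T /] ptr=3 lookahead=id remaining=[id * id / ( num / num - id ) ) $]
Step 6: shift id. Stack=[( T / id] ptr=4 lookahead=* remaining=[* id / ( num / num - id ) ) $]
Step 7: reduce F->id. Stack=[( T / F] ptr=4 lookahead=* remaining=[* id / ( num / num - id ) ) $]
Step 8: reduce T->T / F. Stack=[( T] ptr=4 lookahead=* remaining=[* id / ( num / num - id ) ) $]
Step 9: shift *. Stack=[( T *] ptr=5 lookahead=id remaining=[id / ( num / num - id ) ) $]
Step 10: shift id. Stack=[( T * id] ptr=6 lookahead=/ remaining=[/ ( num / num - id ) ) $]
Step 11: reduce F->id. Stack=[( T * F] ptr=6 lookahead=/ remaining=[/ ( num / num - id ) ) $]
Step 12: reduce T->T * F. Stack=[( T] ptr=6 lookahead=/ remaining=[/ ( num / num - id ) ) $]
Step 13: shift /. Stack=[( T /] ptr=7 lookahead=( remaining=[( num / num - id ) ) $]
Step 14: shift (. Stack=[( T / (] ptr=8 lookahead=num remaining=[num / num - id ) ) $]
Step 15: shift num. Stack=[( T / ( num] ptr=9 lookahead=/ remaining=[/ num - id ) ) $]
Step 16: reduce F->num. Stack=[( T / ( F] ptr=9 lookahead=/ remaining=[/ num - id ) ) $]
Step 17: reduce T->F. Stack=[( T / ( T] ptr=9 lookahead=/ remaining=[/ num - id ) ) $]
Step 18: shift /. Stack=[( T / ( T /] ptr=10 lookahead=num remaining=[num - id ) ) $]
Step 19: shift num. Stack=[( T / ( T / num] ptr=11 lookahead=- remaining=[- id ) ) $]
Step 20: reduce F->num. Stack=[( T / ( T / F] ptr=11 lookahead=- remaining=[- id ) ) $]
Step 21: reduce T->T / F. Stack=[( T / ( T] ptr=11 lookahead=- remaining=[- id ) ) $]
Step 22: reduce E->T. Stack=[( T / ( E] ptr=11 lookahead=- remaining=[- id ) ) $]
Step 23: shift -. Stack=[( T / ( E -] ptr=12 lookahead=id remaining=[id ) ) $]
Step 24: shift id. Stack=[( T / ( E - id] ptr=13 lookahead=) remaining=[) ) $]
Step 25: reduce F->id. Stack=[( T / ( E - F] ptr=13 lookahead=) remaining=[) ) $]
Step 26: reduce T->F. Stack=[( T / ( E - T] ptr=13 lookahead=) remaining=[) ) $]
Step 27: reduce E->E - T. Stack=[( T / ( E] ptr=13 lookahead=) remaining=[) ) $]
Step 28: shift ). Stack=[( T / ( E )] ptr=14 lookahead=) remaining=[) $]
Step 29: reduce F->( E ). Stack=[( T / F] ptr=14 lookahead=) remaining=[) $]
Step 30: reduce T->T / F. Stack=[( T] ptr=14 lookahead=) remaining=[) $]
Step 31: reduce E->T. Stack=[( E] ptr=14 lookahead=) remaining=[) $]
Step 32: shift ). Stack=[( E )] ptr=15 lookahead=$ remaining=[$]
Step 33: reduce F->( E ). Stack=[F] ptr=15 lookahead=$ remaining=[$]
Step 34: reduce T->F. Stack=[T] ptr=15 lookahead=$ remaining=[$]
Step 35: reduce E->T. Stack=[E] ptr=15 lookahead=$ remaining=[$]
Step 36: accept. Stack=[E] ptr=15 lookahead=$ remaining=[$]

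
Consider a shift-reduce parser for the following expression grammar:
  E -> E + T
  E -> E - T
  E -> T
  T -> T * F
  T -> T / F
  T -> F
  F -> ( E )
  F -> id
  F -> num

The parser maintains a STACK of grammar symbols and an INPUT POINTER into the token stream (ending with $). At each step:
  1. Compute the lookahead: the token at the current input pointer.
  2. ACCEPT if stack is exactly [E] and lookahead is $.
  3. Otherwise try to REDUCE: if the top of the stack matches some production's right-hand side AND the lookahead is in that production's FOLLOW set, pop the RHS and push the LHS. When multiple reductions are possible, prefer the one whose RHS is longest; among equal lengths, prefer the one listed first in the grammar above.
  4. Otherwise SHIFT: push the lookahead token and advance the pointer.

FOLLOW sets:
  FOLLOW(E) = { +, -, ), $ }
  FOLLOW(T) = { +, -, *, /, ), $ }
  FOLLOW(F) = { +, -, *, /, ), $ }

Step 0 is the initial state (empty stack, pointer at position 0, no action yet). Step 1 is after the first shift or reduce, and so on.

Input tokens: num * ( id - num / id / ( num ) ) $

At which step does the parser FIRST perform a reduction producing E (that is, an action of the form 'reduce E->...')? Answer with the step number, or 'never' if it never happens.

Answer: 9

Derivation:
Step 1: shift num. Stack=[num] ptr=1 lookahead=* remaining=[* ( id - num / id / ( num ) ) $]
Step 2: reduce F->num. Stack=[F] ptr=1 lookahead=* remaining=[* ( id - num / id / ( num ) ) $]
Step 3: reduce T->F. Stack=[T] ptr=1 lookahead=* remaining=[* ( id - num / id / ( num ) ) $]
Step 4: shift *. Stack=[T *] ptr=2 lookahead=( remaining=[( id - num / id / ( num ) ) $]
Step 5: shift (. Stack=[T * (] ptr=3 lookahead=id remaining=[id - num / id / ( num ) ) $]
Step 6: shift id. Stack=[T * ( id] ptr=4 lookahead=- remaining=[- num / id / ( num ) ) $]
Step 7: reduce F->id. Stack=[T * ( F] ptr=4 lookahead=- remaining=[- num / id / ( num ) ) $]
Step 8: reduce T->F. Stack=[T * ( T] ptr=4 lookahead=- remaining=[- num / id / ( num ) ) $]
Step 9: reduce E->T. Stack=[T * ( E] ptr=4 lookahead=- remaining=[- num / id / ( num ) ) $]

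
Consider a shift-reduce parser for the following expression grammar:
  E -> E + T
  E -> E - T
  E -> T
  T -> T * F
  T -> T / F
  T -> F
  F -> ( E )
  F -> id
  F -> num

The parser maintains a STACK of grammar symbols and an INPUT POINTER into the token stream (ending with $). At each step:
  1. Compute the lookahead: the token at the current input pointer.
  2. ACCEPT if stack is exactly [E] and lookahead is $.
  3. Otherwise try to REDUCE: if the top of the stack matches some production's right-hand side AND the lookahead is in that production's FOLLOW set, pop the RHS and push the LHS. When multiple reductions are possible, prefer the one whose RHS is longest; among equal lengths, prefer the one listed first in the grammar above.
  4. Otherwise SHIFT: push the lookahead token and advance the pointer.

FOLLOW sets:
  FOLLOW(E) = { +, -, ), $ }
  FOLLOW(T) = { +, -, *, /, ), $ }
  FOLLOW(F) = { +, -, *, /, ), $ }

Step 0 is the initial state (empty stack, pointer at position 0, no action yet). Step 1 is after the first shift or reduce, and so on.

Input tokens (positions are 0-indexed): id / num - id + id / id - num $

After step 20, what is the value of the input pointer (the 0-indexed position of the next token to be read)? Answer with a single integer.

Step 1: shift id. Stack=[id] ptr=1 lookahead=/ remaining=[/ num - id + id / id - num $]
Step 2: reduce F->id. Stack=[F] ptr=1 lookahead=/ remaining=[/ num - id + id / id - num $]
Step 3: reduce T->F. Stack=[T] ptr=1 lookahead=/ remaining=[/ num - id + id / id - num $]
Step 4: shift /. Stack=[T /] ptr=2 lookahead=num remaining=[num - id + id / id - num $]
Step 5: shift num. Stack=[T / num] ptr=3 lookahead=- remaining=[- id + id / id - num $]
Step 6: reduce F->num. Stack=[T / F] ptr=3 lookahead=- remaining=[- id + id / id - num $]
Step 7: reduce T->T / F. Stack=[T] ptr=3 lookahead=- remaining=[- id + id / id - num $]
Step 8: reduce E->T. Stack=[E] ptr=3 lookahead=- remaining=[- id + id / id - num $]
Step 9: shift -. Stack=[E -] ptr=4 lookahead=id remaining=[id + id / id - num $]
Step 10: shift id. Stack=[E - id] ptr=5 lookahead=+ remaining=[+ id / id - num $]
Step 11: reduce F->id. Stack=[E - F] ptr=5 lookahead=+ remaining=[+ id / id - num $]
Step 12: reduce T->F. Stack=[E - T] ptr=5 lookahead=+ remaining=[+ id / id - num $]
Step 13: reduce E->E - T. Stack=[E] ptr=5 lookahead=+ remaining=[+ id / id - num $]
Step 14: shift +. Stack=[E +] ptr=6 lookahead=id remaining=[id / id - num $]
Step 15: shift id. Stack=[E + id] ptr=7 lookahead=/ remaining=[/ id - num $]
Step 16: reduce F->id. Stack=[E + F] ptr=7 lookahead=/ remaining=[/ id - num $]
Step 17: reduce T->F. Stack=[E + T] ptr=7 lookahead=/ remaining=[/ id - num $]
Step 18: shift /. Stack=[E + T /] ptr=8 lookahead=id remaining=[id - num $]
Step 19: shift id. Stack=[E + T / id] ptr=9 lookahead=- remaining=[- num $]
Step 20: reduce F->id. Stack=[E + T / F] ptr=9 lookahead=- remaining=[- num $]

Answer: 9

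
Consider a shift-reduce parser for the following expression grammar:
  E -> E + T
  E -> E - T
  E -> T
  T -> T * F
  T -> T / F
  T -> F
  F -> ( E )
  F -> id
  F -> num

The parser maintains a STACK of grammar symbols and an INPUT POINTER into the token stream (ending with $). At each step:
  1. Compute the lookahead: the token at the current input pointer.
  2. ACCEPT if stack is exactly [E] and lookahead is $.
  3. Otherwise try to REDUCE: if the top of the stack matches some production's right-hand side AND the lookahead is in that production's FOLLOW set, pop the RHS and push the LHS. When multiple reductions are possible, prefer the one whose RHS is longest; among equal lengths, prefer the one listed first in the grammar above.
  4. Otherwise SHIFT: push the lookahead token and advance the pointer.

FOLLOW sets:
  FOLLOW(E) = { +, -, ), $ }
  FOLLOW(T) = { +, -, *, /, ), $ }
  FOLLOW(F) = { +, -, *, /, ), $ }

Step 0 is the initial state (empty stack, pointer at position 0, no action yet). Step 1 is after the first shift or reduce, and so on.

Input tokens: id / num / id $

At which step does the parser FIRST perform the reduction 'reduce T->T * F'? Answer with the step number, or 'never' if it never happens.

Answer: never

Derivation:
Step 1: shift id. Stack=[id] ptr=1 lookahead=/ remaining=[/ num / id $]
Step 2: reduce F->id. Stack=[F] ptr=1 lookahead=/ remaining=[/ num / id $]
Step 3: reduce T->F. Stack=[T] ptr=1 lookahead=/ remaining=[/ num / id $]
Step 4: shift /. Stack=[T /] ptr=2 lookahead=num remaining=[num / id $]
Step 5: shift num. Stack=[T / num] ptr=3 lookahead=/ remaining=[/ id $]
Step 6: reduce F->num. Stack=[T / F] ptr=3 lookahead=/ remaining=[/ id $]
Step 7: reduce T->T / F. Stack=[T] ptr=3 lookahead=/ remaining=[/ id $]
Step 8: shift /. Stack=[T /] ptr=4 lookahead=id remaining=[id $]
Step 9: shift id. Stack=[T / id] ptr=5 lookahead=$ remaining=[$]
Step 10: reduce F->id. Stack=[T / F] ptr=5 lookahead=$ remaining=[$]
Step 11: reduce T->T / F. Stack=[T] ptr=5 lookahead=$ remaining=[$]
Step 12: reduce E->T. Stack=[E] ptr=5 lookahead=$ remaining=[$]
Step 13: accept. Stack=[E] ptr=5 lookahead=$ remaining=[$]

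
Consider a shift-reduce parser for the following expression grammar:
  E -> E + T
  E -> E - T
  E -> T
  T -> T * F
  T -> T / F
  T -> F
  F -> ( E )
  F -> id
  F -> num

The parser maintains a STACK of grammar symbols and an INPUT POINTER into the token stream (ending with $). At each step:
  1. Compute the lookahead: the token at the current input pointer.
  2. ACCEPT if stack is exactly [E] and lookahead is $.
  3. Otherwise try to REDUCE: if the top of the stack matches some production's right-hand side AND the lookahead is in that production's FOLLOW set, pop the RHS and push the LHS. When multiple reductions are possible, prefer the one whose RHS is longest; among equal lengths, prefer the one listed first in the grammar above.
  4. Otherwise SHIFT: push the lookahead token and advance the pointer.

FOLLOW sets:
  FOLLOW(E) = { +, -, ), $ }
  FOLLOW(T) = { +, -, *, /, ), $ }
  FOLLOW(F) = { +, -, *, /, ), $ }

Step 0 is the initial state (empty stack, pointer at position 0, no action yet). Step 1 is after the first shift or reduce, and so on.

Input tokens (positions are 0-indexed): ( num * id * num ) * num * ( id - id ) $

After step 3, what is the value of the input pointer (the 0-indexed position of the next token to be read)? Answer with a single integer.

Step 1: shift (. Stack=[(] ptr=1 lookahead=num remaining=[num * id * num ) * num * ( id - id ) $]
Step 2: shift num. Stack=[( num] ptr=2 lookahead=* remaining=[* id * num ) * num * ( id - id ) $]
Step 3: reduce F->num. Stack=[( F] ptr=2 lookahead=* remaining=[* id * num ) * num * ( id - id ) $]

Answer: 2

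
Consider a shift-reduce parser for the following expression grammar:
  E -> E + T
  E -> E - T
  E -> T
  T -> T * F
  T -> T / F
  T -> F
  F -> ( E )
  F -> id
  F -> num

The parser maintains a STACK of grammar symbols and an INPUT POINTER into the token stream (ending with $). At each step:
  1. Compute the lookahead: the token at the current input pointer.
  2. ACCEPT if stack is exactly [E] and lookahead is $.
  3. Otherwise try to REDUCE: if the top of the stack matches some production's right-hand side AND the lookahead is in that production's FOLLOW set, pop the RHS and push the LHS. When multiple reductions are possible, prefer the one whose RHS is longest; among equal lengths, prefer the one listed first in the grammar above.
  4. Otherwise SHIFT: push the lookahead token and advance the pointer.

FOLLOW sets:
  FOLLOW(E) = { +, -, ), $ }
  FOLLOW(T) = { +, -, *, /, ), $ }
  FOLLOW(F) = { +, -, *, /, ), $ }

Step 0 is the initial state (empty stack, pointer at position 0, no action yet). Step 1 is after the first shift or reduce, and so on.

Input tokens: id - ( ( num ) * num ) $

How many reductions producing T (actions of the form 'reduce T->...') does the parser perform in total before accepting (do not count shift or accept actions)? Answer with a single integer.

Answer: 5

Derivation:
Step 1: shift id. Stack=[id] ptr=1 lookahead=- remaining=[- ( ( num ) * num ) $]
Step 2: reduce F->id. Stack=[F] ptr=1 lookahead=- remaining=[- ( ( num ) * num ) $]
Step 3: reduce T->F. Stack=[T] ptr=1 lookahead=- remaining=[- ( ( num ) * num ) $]
Step 4: reduce E->T. Stack=[E] ptr=1 lookahead=- remaining=[- ( ( num ) * num ) $]
Step 5: shift -. Stack=[E -] ptr=2 lookahead=( remaining=[( ( num ) * num ) $]
Step 6: shift (. Stack=[E - (] ptr=3 lookahead=( remaining=[( num ) * num ) $]
Step 7: shift (. Stack=[E - ( (] ptr=4 lookahead=num remaining=[num ) * num ) $]
Step 8: shift num. Stack=[E - ( ( num] ptr=5 lookahead=) remaining=[) * num ) $]
Step 9: reduce F->num. Stack=[E - ( ( F] ptr=5 lookahead=) remaining=[) * num ) $]
Step 10: reduce T->F. Stack=[E - ( ( T] ptr=5 lookahead=) remaining=[) * num ) $]
Step 11: reduce E->T. Stack=[E - ( ( E] ptr=5 lookahead=) remaining=[) * num ) $]
Step 12: shift ). Stack=[E - ( ( E )] ptr=6 lookahead=* remaining=[* num ) $]
Step 13: reduce F->( E ). Stack=[E - ( F] ptr=6 lookahead=* remaining=[* num ) $]
Step 14: reduce T->F. Stack=[E - ( T] ptr=6 lookahead=* remaining=[* num ) $]
Step 15: shift *. Stack=[E - ( T *] ptr=7 lookahead=num remaining=[num ) $]
Step 16: shift num. Stack=[E - ( T * num] ptr=8 lookahead=) remaining=[) $]
Step 17: reduce F->num. Stack=[E - ( T * F] ptr=8 lookahead=) remaining=[) $]
Step 18: reduce T->T * F. Stack=[E - ( T] ptr=8 lookahead=) remaining=[) $]
Step 19: reduce E->T. Stack=[E - ( E] ptr=8 lookahead=) remaining=[) $]
Step 20: shift ). Stack=[E - ( E )] ptr=9 lookahead=$ remaining=[$]
Step 21: reduce F->( E ). Stack=[E - F] ptr=9 lookahead=$ remaining=[$]
Step 22: reduce T->F. Stack=[E - T] ptr=9 lookahead=$ remaining=[$]
Step 23: reduce E->E - T. Stack=[E] ptr=9 lookahead=$ remaining=[$]
Step 24: accept. Stack=[E] ptr=9 lookahead=$ remaining=[$]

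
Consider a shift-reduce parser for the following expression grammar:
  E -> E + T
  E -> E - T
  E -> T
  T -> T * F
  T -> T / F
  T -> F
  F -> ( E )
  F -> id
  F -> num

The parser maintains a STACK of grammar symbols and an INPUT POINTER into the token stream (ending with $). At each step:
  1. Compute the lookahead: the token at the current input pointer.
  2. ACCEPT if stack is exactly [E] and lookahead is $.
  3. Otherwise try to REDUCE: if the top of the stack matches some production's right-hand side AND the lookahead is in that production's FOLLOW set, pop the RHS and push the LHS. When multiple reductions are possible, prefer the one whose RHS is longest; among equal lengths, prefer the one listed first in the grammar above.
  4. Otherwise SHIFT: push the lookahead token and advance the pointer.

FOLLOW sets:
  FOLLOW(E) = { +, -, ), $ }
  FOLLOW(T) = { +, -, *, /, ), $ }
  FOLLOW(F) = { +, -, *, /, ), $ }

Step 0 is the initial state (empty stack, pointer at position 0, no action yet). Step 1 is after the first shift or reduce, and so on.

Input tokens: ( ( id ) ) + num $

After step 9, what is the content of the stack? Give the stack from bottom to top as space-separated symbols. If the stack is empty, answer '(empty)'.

Step 1: shift (. Stack=[(] ptr=1 lookahead=( remaining=[( id ) ) + num $]
Step 2: shift (. Stack=[( (] ptr=2 lookahead=id remaining=[id ) ) + num $]
Step 3: shift id. Stack=[( ( id] ptr=3 lookahead=) remaining=[) ) + num $]
Step 4: reduce F->id. Stack=[( ( F] ptr=3 lookahead=) remaining=[) ) + num $]
Step 5: reduce T->F. Stack=[( ( T] ptr=3 lookahead=) remaining=[) ) + num $]
Step 6: reduce E->T. Stack=[( ( E] ptr=3 lookahead=) remaining=[) ) + num $]
Step 7: shift ). Stack=[( ( E )] ptr=4 lookahead=) remaining=[) + num $]
Step 8: reduce F->( E ). Stack=[( F] ptr=4 lookahead=) remaining=[) + num $]
Step 9: reduce T->F. Stack=[( T] ptr=4 lookahead=) remaining=[) + num $]

Answer: ( T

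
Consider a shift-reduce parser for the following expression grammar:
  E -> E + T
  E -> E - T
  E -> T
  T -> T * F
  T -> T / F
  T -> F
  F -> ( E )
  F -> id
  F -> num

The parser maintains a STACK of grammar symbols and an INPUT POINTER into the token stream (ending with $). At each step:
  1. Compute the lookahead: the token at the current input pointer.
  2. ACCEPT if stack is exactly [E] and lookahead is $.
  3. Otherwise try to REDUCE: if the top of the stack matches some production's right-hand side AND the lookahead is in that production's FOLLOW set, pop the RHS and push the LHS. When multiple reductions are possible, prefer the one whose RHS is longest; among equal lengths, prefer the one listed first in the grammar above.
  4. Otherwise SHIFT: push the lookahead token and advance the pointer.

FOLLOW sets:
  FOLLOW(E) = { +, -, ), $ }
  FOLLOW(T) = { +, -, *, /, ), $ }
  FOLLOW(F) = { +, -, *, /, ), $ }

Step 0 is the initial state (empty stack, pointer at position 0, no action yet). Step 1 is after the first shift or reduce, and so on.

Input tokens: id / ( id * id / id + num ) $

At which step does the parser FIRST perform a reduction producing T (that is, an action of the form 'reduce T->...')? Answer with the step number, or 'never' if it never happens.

Answer: 3

Derivation:
Step 1: shift id. Stack=[id] ptr=1 lookahead=/ remaining=[/ ( id * id / id + num ) $]
Step 2: reduce F->id. Stack=[F] ptr=1 lookahead=/ remaining=[/ ( id * id / id + num ) $]
Step 3: reduce T->F. Stack=[T] ptr=1 lookahead=/ remaining=[/ ( id * id / id + num ) $]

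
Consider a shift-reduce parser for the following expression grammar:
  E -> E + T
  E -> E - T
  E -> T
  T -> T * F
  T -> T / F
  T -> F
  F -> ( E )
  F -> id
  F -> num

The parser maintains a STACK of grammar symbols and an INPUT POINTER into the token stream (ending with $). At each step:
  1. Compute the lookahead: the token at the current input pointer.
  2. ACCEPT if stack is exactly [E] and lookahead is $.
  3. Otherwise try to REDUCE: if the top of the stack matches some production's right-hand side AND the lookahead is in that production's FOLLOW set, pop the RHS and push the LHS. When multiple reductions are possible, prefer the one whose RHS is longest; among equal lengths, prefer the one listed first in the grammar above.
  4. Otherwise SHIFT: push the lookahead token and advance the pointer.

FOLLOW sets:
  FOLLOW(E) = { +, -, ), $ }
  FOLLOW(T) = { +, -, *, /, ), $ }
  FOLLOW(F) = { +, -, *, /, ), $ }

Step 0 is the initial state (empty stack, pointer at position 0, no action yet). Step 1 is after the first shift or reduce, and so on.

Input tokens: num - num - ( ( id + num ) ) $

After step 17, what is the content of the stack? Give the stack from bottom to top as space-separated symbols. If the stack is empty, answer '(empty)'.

Answer: E - ( ( E +

Derivation:
Step 1: shift num. Stack=[num] ptr=1 lookahead=- remaining=[- num - ( ( id + num ) ) $]
Step 2: reduce F->num. Stack=[F] ptr=1 lookahead=- remaining=[- num - ( ( id + num ) ) $]
Step 3: reduce T->F. Stack=[T] ptr=1 lookahead=- remaining=[- num - ( ( id + num ) ) $]
Step 4: reduce E->T. Stack=[E] ptr=1 lookahead=- remaining=[- num - ( ( id + num ) ) $]
Step 5: shift -. Stack=[E -] ptr=2 lookahead=num remaining=[num - ( ( id + num ) ) $]
Step 6: shift num. Stack=[E - num] ptr=3 lookahead=- remaining=[- ( ( id + num ) ) $]
Step 7: reduce F->num. Stack=[E - F] ptr=3 lookahead=- remaining=[- ( ( id + num ) ) $]
Step 8: reduce T->F. Stack=[E - T] ptr=3 lookahead=- remaining=[- ( ( id + num ) ) $]
Step 9: reduce E->E - T. Stack=[E] ptr=3 lookahead=- remaining=[- ( ( id + num ) ) $]
Step 10: shift -. Stack=[E -] ptr=4 lookahead=( remaining=[( ( id + num ) ) $]
Step 11: shift (. Stack=[E - (] ptr=5 lookahead=( remaining=[( id + num ) ) $]
Step 12: shift (. Stack=[E - ( (] ptr=6 lookahead=id remaining=[id + num ) ) $]
Step 13: shift id. Stack=[E - ( ( id] ptr=7 lookahead=+ remaining=[+ num ) ) $]
Step 14: reduce F->id. Stack=[E - ( ( F] ptr=7 lookahead=+ remaining=[+ num ) ) $]
Step 15: reduce T->F. Stack=[E - ( ( T] ptr=7 lookahead=+ remaining=[+ num ) ) $]
Step 16: reduce E->T. Stack=[E - ( ( E] ptr=7 lookahead=+ remaining=[+ num ) ) $]
Step 17: shift +. Stack=[E - ( ( E +] ptr=8 lookahead=num remaining=[num ) ) $]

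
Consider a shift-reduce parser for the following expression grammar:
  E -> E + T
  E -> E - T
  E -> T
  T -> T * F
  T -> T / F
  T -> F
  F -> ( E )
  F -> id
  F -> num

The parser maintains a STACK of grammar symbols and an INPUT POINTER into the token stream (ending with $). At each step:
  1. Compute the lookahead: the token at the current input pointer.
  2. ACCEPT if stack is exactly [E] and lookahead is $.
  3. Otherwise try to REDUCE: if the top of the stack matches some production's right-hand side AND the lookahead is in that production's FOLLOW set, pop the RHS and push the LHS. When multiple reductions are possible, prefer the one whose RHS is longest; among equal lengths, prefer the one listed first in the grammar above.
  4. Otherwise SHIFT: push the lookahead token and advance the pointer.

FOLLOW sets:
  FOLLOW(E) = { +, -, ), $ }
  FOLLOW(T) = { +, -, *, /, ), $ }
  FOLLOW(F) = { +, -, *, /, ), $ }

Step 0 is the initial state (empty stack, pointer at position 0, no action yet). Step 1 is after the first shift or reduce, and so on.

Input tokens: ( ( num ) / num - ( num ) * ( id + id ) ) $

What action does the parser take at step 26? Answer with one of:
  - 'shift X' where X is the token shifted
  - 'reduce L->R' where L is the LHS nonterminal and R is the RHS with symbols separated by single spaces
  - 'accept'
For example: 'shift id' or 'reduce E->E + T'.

Step 1: shift (. Stack=[(] ptr=1 lookahead=( remaining=[( num ) / num - ( num ) * ( id + id ) ) $]
Step 2: shift (. Stack=[( (] ptr=2 lookahead=num remaining=[num ) / num - ( num ) * ( id + id ) ) $]
Step 3: shift num. Stack=[( ( num] ptr=3 lookahead=) remaining=[) / num - ( num ) * ( id + id ) ) $]
Step 4: reduce F->num. Stack=[( ( F] ptr=3 lookahead=) remaining=[) / num - ( num ) * ( id + id ) ) $]
Step 5: reduce T->F. Stack=[( ( T] ptr=3 lookahead=) remaining=[) / num - ( num ) * ( id + id ) ) $]
Step 6: reduce E->T. Stack=[( ( E] ptr=3 lookahead=) remaining=[) / num - ( num ) * ( id + id ) ) $]
Step 7: shift ). Stack=[( ( E )] ptr=4 lookahead=/ remaining=[/ num - ( num ) * ( id + id ) ) $]
Step 8: reduce F->( E ). Stack=[( F] ptr=4 lookahead=/ remaining=[/ num - ( num ) * ( id + id ) ) $]
Step 9: reduce T->F. Stack=[( T] ptr=4 lookahead=/ remaining=[/ num - ( num ) * ( id + id ) ) $]
Step 10: shift /. Stack=[( T /] ptr=5 lookahead=num remaining=[num - ( num ) * ( id + id ) ) $]
Step 11: shift num. Stack=[( T / num] ptr=6 lookahead=- remaining=[- ( num ) * ( id + id ) ) $]
Step 12: reduce F->num. Stack=[( T / F] ptr=6 lookahead=- remaining=[- ( num ) * ( id + id ) ) $]
Step 13: reduce T->T / F. Stack=[( T] ptr=6 lookahead=- remaining=[- ( num ) * ( id + id ) ) $]
Step 14: reduce E->T. Stack=[( E] ptr=6 lookahead=- remaining=[- ( num ) * ( id + id ) ) $]
Step 15: shift -. Stack=[( E -] ptr=7 lookahead=( remaining=[( num ) * ( id + id ) ) $]
Step 16: shift (. Stack=[( E - (] ptr=8 lookahead=num remaining=[num ) * ( id + id ) ) $]
Step 17: shift num. Stack=[( E - ( num] ptr=9 lookahead=) remaining=[) * ( id + id ) ) $]
Step 18: reduce F->num. Stack=[( E - ( F] ptr=9 lookahead=) remaining=[) * ( id + id ) ) $]
Step 19: reduce T->F. Stack=[( E - ( T] ptr=9 lookahead=) remaining=[) * ( id + id ) ) $]
Step 20: reduce E->T. Stack=[( E - ( E] ptr=9 lookahead=) remaining=[) * ( id + id ) ) $]
Step 21: shift ). Stack=[( E - ( E )] ptr=10 lookahead=* remaining=[* ( id + id ) ) $]
Step 22: reduce F->( E ). Stack=[( E - F] ptr=10 lookahead=* remaining=[* ( id + id ) ) $]
Step 23: reduce T->F. Stack=[( E - T] ptr=10 lookahead=* remaining=[* ( id + id ) ) $]
Step 24: shift *. Stack=[( E - T *] ptr=11 lookahead=( remaining=[( id + id ) ) $]
Step 25: shift (. Stack=[( E - T * (] ptr=12 lookahead=id remaining=[id + id ) ) $]
Step 26: shift id. Stack=[( E - T * ( id] ptr=13 lookahead=+ remaining=[+ id ) ) $]

Answer: shift id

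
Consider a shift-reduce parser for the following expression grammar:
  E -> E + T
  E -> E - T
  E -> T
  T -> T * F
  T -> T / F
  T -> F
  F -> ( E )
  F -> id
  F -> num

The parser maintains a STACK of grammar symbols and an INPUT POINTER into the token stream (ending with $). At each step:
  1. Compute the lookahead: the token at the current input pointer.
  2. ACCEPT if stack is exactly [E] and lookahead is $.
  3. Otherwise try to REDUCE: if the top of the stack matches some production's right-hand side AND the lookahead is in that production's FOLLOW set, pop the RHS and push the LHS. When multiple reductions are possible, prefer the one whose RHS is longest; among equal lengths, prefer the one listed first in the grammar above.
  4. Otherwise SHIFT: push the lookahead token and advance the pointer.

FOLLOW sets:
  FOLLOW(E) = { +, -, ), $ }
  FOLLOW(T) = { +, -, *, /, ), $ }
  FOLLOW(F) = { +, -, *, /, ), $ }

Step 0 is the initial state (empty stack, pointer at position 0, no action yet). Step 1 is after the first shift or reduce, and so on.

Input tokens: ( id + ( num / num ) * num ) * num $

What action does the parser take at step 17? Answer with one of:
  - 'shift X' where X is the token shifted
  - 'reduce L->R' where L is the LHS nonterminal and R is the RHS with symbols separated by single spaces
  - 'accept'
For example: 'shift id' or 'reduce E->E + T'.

Answer: reduce F->( E )

Derivation:
Step 1: shift (. Stack=[(] ptr=1 lookahead=id remaining=[id + ( num / num ) * num ) * num $]
Step 2: shift id. Stack=[( id] ptr=2 lookahead=+ remaining=[+ ( num / num ) * num ) * num $]
Step 3: reduce F->id. Stack=[( F] ptr=2 lookahead=+ remaining=[+ ( num / num ) * num ) * num $]
Step 4: reduce T->F. Stack=[( T] ptr=2 lookahead=+ remaining=[+ ( num / num ) * num ) * num $]
Step 5: reduce E->T. Stack=[( E] ptr=2 lookahead=+ remaining=[+ ( num / num ) * num ) * num $]
Step 6: shift +. Stack=[( E +] ptr=3 lookahead=( remaining=[( num / num ) * num ) * num $]
Step 7: shift (. Stack=[( E + (] ptr=4 lookahead=num remaining=[num / num ) * num ) * num $]
Step 8: shift num. Stack=[( E + ( num] ptr=5 lookahead=/ remaining=[/ num ) * num ) * num $]
Step 9: reduce F->num. Stack=[( E + ( F] ptr=5 lookahead=/ remaining=[/ num ) * num ) * num $]
Step 10: reduce T->F. Stack=[( E + ( T] ptr=5 lookahead=/ remaining=[/ num ) * num ) * num $]
Step 11: shift /. Stack=[( E + ( T /] ptr=6 lookahead=num remaining=[num ) * num ) * num $]
Step 12: shift num. Stack=[( E + ( T / num] ptr=7 lookahead=) remaining=[) * num ) * num $]
Step 13: reduce F->num. Stack=[( E + ( T / F] ptr=7 lookahead=) remaining=[) * num ) * num $]
Step 14: reduce T->T / F. Stack=[( E + ( T] ptr=7 lookahead=) remaining=[) * num ) * num $]
Step 15: reduce E->T. Stack=[( E + ( E] ptr=7 lookahead=) remaining=[) * num ) * num $]
Step 16: shift ). Stack=[( E + ( E )] ptr=8 lookahead=* remaining=[* num ) * num $]
Step 17: reduce F->( E ). Stack=[( E + F] ptr=8 lookahead=* remaining=[* num ) * num $]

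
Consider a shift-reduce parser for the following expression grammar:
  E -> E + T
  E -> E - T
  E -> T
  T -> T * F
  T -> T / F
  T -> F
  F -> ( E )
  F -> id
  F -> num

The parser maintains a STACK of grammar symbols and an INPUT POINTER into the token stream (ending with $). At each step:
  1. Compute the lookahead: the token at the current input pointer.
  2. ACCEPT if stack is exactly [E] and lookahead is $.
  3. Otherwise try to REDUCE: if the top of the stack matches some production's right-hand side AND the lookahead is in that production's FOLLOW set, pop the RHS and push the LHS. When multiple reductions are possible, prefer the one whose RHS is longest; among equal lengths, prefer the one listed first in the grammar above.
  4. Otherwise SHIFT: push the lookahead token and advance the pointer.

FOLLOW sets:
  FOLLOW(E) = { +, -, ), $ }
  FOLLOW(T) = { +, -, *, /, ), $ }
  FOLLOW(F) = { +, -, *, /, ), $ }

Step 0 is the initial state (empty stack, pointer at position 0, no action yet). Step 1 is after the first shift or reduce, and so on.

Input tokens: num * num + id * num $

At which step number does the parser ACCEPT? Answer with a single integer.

Answer: 18

Derivation:
Step 1: shift num. Stack=[num] ptr=1 lookahead=* remaining=[* num + id * num $]
Step 2: reduce F->num. Stack=[F] ptr=1 lookahead=* remaining=[* num + id * num $]
Step 3: reduce T->F. Stack=[T] ptr=1 lookahead=* remaining=[* num + id * num $]
Step 4: shift *. Stack=[T *] ptr=2 lookahead=num remaining=[num + id * num $]
Step 5: shift num. Stack=[T * num] ptr=3 lookahead=+ remaining=[+ id * num $]
Step 6: reduce F->num. Stack=[T * F] ptr=3 lookahead=+ remaining=[+ id * num $]
Step 7: reduce T->T * F. Stack=[T] ptr=3 lookahead=+ remaining=[+ id * num $]
Step 8: reduce E->T. Stack=[E] ptr=3 lookahead=+ remaining=[+ id * num $]
Step 9: shift +. Stack=[E +] ptr=4 lookahead=id remaining=[id * num $]
Step 10: shift id. Stack=[E + id] ptr=5 lookahead=* remaining=[* num $]
Step 11: reduce F->id. Stack=[E + F] ptr=5 lookahead=* remaining=[* num $]
Step 12: reduce T->F. Stack=[E + T] ptr=5 lookahead=* remaining=[* num $]
Step 13: shift *. Stack=[E + T *] ptr=6 lookahead=num remaining=[num $]
Step 14: shift num. Stack=[E + T * num] ptr=7 lookahead=$ remaining=[$]
Step 15: reduce F->num. Stack=[E + T * F] ptr=7 lookahead=$ remaining=[$]
Step 16: reduce T->T * F. Stack=[E + T] ptr=7 lookahead=$ remaining=[$]
Step 17: reduce E->E + T. Stack=[E] ptr=7 lookahead=$ remaining=[$]
Step 18: accept. Stack=[E] ptr=7 lookahead=$ remaining=[$]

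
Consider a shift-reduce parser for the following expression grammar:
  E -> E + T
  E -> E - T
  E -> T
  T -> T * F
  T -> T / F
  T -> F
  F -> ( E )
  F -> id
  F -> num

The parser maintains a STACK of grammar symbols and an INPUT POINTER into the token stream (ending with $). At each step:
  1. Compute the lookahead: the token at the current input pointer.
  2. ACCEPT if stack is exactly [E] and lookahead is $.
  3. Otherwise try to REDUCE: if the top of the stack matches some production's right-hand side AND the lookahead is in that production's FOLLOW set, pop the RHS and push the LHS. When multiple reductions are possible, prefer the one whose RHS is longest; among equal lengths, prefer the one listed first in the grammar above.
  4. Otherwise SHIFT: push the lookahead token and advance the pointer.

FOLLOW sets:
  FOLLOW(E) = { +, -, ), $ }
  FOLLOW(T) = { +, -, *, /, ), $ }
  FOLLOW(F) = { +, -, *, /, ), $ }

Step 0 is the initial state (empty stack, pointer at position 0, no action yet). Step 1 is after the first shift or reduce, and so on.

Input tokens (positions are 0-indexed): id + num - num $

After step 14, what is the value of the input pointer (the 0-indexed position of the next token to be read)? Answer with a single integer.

Answer: 5

Derivation:
Step 1: shift id. Stack=[id] ptr=1 lookahead=+ remaining=[+ num - num $]
Step 2: reduce F->id. Stack=[F] ptr=1 lookahead=+ remaining=[+ num - num $]
Step 3: reduce T->F. Stack=[T] ptr=1 lookahead=+ remaining=[+ num - num $]
Step 4: reduce E->T. Stack=[E] ptr=1 lookahead=+ remaining=[+ num - num $]
Step 5: shift +. Stack=[E +] ptr=2 lookahead=num remaining=[num - num $]
Step 6: shift num. Stack=[E + num] ptr=3 lookahead=- remaining=[- num $]
Step 7: reduce F->num. Stack=[E + F] ptr=3 lookahead=- remaining=[- num $]
Step 8: reduce T->F. Stack=[E + T] ptr=3 lookahead=- remaining=[- num $]
Step 9: reduce E->E + T. Stack=[E] ptr=3 lookahead=- remaining=[- num $]
Step 10: shift -. Stack=[E -] ptr=4 lookahead=num remaining=[num $]
Step 11: shift num. Stack=[E - num] ptr=5 lookahead=$ remaining=[$]
Step 12: reduce F->num. Stack=[E - F] ptr=5 lookahead=$ remaining=[$]
Step 13: reduce T->F. Stack=[E - T] ptr=5 lookahead=$ remaining=[$]
Step 14: reduce E->E - T. Stack=[E] ptr=5 lookahead=$ remaining=[$]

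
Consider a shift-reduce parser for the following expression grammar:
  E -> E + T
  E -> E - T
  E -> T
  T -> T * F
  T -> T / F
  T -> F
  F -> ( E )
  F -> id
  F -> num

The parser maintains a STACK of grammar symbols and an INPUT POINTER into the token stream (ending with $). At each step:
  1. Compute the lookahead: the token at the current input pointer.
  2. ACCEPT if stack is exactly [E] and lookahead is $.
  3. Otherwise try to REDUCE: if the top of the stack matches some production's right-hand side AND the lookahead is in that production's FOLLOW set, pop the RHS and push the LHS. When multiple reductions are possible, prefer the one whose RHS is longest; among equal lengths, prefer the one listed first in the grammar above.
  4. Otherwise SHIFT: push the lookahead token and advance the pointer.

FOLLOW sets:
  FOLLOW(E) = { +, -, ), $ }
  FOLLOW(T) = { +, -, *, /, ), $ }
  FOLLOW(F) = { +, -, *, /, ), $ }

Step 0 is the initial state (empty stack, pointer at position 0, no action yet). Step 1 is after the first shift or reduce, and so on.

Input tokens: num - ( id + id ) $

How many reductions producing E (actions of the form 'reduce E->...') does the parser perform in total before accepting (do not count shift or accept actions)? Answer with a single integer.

Answer: 4

Derivation:
Step 1: shift num. Stack=[num] ptr=1 lookahead=- remaining=[- ( id + id ) $]
Step 2: reduce F->num. Stack=[F] ptr=1 lookahead=- remaining=[- ( id + id ) $]
Step 3: reduce T->F. Stack=[T] ptr=1 lookahead=- remaining=[- ( id + id ) $]
Step 4: reduce E->T. Stack=[E] ptr=1 lookahead=- remaining=[- ( id + id ) $]
Step 5: shift -. Stack=[E -] ptr=2 lookahead=( remaining=[( id + id ) $]
Step 6: shift (. Stack=[E - (] ptr=3 lookahead=id remaining=[id + id ) $]
Step 7: shift id. Stack=[E - ( id] ptr=4 lookahead=+ remaining=[+ id ) $]
Step 8: reduce F->id. Stack=[E - ( F] ptr=4 lookahead=+ remaining=[+ id ) $]
Step 9: reduce T->F. Stack=[E - ( T] ptr=4 lookahead=+ remaining=[+ id ) $]
Step 10: reduce E->T. Stack=[E - ( E] ptr=4 lookahead=+ remaining=[+ id ) $]
Step 11: shift +. Stack=[E - ( E +] ptr=5 lookahead=id remaining=[id ) $]
Step 12: shift id. Stack=[E - ( E + id] ptr=6 lookahead=) remaining=[) $]
Step 13: reduce F->id. Stack=[E - ( E + F] ptr=6 lookahead=) remaining=[) $]
Step 14: reduce T->F. Stack=[E - ( E + T] ptr=6 lookahead=) remaining=[) $]
Step 15: reduce E->E + T. Stack=[E - ( E] ptr=6 lookahead=) remaining=[) $]
Step 16: shift ). Stack=[E - ( E )] ptr=7 lookahead=$ remaining=[$]
Step 17: reduce F->( E ). Stack=[E - F] ptr=7 lookahead=$ remaining=[$]
Step 18: reduce T->F. Stack=[E - T] ptr=7 lookahead=$ remaining=[$]
Step 19: reduce E->E - T. Stack=[E] ptr=7 lookahead=$ remaining=[$]
Step 20: accept. Stack=[E] ptr=7 lookahead=$ remaining=[$]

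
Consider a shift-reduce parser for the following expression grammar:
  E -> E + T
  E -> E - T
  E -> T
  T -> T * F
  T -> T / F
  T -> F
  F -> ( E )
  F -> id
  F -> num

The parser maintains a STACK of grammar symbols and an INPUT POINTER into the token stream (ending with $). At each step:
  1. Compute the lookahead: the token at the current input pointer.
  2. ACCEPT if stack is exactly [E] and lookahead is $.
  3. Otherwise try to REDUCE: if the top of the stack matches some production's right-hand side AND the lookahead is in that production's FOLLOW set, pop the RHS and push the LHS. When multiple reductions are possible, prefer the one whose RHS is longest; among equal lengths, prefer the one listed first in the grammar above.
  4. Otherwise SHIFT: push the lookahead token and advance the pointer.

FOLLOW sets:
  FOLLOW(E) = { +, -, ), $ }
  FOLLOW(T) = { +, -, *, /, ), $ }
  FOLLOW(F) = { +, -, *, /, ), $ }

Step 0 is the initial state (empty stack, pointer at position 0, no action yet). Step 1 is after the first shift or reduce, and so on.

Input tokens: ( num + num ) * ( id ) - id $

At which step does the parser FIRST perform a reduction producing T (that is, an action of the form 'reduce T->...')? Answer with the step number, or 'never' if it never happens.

Step 1: shift (. Stack=[(] ptr=1 lookahead=num remaining=[num + num ) * ( id ) - id $]
Step 2: shift num. Stack=[( num] ptr=2 lookahead=+ remaining=[+ num ) * ( id ) - id $]
Step 3: reduce F->num. Stack=[( F] ptr=2 lookahead=+ remaining=[+ num ) * ( id ) - id $]
Step 4: reduce T->F. Stack=[( T] ptr=2 lookahead=+ remaining=[+ num ) * ( id ) - id $]

Answer: 4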